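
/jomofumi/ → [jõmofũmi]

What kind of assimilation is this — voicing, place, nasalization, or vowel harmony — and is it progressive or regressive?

/o/→[õ] /u/→[ũ].
Each target copies a feature from the following segment, so the direction is regressive.

nasalization, regressive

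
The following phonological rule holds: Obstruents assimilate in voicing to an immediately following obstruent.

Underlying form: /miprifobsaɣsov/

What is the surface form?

[miprifopsaxsov]

/b/ before /s/ (voiceless) → [p]
/ɣ/ before /s/ (voiceless) → [x]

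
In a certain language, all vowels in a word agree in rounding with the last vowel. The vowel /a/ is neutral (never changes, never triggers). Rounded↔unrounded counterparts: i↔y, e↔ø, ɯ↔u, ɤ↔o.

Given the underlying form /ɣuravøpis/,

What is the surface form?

/u/ harmonizes with /i/ ([-round]) → [ɯ]
/ø/ harmonizes with /i/ ([-round]) → [e]

[ɣɯravepis]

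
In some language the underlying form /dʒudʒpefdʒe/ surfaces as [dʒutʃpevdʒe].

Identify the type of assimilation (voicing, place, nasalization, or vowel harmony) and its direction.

voicing assimilation, regressive

/dʒ/→[tʃ] /f/→[v].
Each target copies a feature from the following segment, so the direction is regressive.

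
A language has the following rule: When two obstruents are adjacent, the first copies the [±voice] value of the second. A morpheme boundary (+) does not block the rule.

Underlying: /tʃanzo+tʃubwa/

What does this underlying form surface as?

[tʃanzo+tʃubwa]

no segment meets the rule's conditions; no change.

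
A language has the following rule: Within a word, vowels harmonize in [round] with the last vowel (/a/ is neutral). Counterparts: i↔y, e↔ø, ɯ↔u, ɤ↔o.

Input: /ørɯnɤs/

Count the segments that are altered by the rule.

1

/ø/ harmonizes with /ɤ/ ([-round]) → [e]
1 segment changes.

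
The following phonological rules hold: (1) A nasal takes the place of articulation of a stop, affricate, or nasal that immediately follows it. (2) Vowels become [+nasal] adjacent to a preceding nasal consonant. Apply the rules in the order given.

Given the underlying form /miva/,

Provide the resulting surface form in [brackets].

[mĩva]

Rule 1: no segment meets the rule's conditions; no change.
After rule 1: miva
Rule 2: /i/ after nasal /m/ → [ĩ]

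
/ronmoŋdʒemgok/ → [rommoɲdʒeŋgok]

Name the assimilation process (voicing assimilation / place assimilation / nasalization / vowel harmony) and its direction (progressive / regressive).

place assimilation, regressive

/n/→[m] /ŋ/→[ɲ] /m/→[ŋ].
Each target copies a feature from the following segment, so the direction is regressive.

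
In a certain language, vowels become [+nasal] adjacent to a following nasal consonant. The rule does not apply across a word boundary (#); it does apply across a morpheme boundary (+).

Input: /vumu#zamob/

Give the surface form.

/u/ before nasal /m/ → [ũ]
/a/ before nasal /m/ → [ã]

[vũmu#zãmob]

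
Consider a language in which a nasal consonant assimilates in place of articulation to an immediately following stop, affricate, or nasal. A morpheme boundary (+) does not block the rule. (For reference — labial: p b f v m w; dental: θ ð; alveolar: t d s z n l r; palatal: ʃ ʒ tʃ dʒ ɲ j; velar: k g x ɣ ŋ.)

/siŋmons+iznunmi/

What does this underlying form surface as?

[simmons+iznummi]

/ŋ/ before /m/ (labial) → [m]
/n/ before /m/ (labial) → [m]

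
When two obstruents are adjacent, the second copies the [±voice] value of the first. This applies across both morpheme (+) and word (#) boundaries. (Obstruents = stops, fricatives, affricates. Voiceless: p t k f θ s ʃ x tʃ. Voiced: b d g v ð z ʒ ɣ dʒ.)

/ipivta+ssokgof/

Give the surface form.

/t/ after /v/ (voiced) → [d]
/g/ after /k/ (voiceless) → [k]

[ipivda+ssokkof]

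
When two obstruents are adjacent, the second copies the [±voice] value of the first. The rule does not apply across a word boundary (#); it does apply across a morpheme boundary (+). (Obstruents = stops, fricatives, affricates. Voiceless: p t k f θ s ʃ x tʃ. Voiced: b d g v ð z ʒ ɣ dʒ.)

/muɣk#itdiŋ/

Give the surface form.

/k/ after /ɣ/ (voiced) → [g]
/d/ after /t/ (voiceless) → [t]

[muɣg#ittiŋ]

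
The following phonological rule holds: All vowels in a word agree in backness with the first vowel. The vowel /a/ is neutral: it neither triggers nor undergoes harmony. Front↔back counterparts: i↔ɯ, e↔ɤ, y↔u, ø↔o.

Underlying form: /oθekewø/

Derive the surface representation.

[oθɤkɤwo]

/e/ harmonizes with /o/ ([+back]) → [ɤ]
/e/ harmonizes with /o/ ([+back]) → [ɤ]
/ø/ harmonizes with /o/ ([+back]) → [o]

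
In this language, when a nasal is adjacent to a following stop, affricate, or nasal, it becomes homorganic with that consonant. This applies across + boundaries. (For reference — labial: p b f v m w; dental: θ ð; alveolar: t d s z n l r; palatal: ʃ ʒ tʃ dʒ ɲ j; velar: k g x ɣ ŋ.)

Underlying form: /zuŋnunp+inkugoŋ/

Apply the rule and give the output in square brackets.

/ŋ/ before /n/ (alveolar) → [n]
/n/ before /p/ (labial) → [m]
/n/ before /k/ (velar) → [ŋ]

[zunnump+iŋkugoŋ]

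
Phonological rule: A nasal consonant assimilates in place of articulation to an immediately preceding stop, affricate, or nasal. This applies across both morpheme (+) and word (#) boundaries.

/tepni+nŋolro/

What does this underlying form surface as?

/n/ after /p/ (labial) → [m]
/ŋ/ after /n/ (alveolar) → [n]

[tepmi+nnolro]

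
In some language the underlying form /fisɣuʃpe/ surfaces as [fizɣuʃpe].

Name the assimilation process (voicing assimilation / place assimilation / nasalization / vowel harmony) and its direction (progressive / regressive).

/s/→[z].
Each target copies a feature from the following segment, so the direction is regressive.

voicing assimilation, regressive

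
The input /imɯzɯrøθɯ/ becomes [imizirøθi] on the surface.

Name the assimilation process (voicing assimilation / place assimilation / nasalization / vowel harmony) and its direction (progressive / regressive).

vowel harmony, progressive

/ɯ/→[i] /ɯ/→[i] /ɯ/→[i].
Vowels agree with the first vowel, so the harmony is progressive.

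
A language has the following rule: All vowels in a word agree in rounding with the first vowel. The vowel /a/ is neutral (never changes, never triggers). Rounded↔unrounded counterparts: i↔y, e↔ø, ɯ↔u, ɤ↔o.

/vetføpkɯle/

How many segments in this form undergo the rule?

1

/ø/ harmonizes with /e/ ([-round]) → [e]
1 segment changes.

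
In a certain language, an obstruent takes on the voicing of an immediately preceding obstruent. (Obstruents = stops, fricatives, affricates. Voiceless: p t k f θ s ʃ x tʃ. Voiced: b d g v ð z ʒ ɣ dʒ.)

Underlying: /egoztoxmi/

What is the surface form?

/t/ after /z/ (voiced) → [d]

[egozdoxmi]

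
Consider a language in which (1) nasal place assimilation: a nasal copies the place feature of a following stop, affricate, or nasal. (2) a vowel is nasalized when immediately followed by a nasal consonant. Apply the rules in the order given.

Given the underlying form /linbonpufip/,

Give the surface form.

[lĩmbõmpufip]

Rule 1: /n/ before /b/ (labial) → [m]
Rule 1: /n/ before /p/ (labial) → [m]
After rule 1: limbompufip
Rule 2: /i/ before nasal /m/ → [ĩ]
Rule 2: /o/ before nasal /m/ → [õ]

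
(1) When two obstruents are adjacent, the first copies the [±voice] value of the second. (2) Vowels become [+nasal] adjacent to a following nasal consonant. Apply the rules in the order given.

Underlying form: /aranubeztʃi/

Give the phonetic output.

[arãnubestʃi]

Rule 1: /z/ before /tʃ/ (voiceless) → [s]
After rule 1: aranubestʃi
Rule 2: /a/ before nasal /n/ → [ã]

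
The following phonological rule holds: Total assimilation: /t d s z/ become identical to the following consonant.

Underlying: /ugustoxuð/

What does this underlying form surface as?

[uguttoxuð]

/s/ before /t/ → [t] (total assimilation)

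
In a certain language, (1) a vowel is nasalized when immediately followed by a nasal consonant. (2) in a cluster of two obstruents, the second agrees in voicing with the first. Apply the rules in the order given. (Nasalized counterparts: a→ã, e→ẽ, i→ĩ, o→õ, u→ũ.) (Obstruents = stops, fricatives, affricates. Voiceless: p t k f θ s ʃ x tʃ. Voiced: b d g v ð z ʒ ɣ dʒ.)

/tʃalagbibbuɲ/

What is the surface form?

[tʃalagbibbũɲ]

Rule 1: /u/ before nasal /ɲ/ → [ũ]
After rule 1: tʃalagbibbũɲ
Rule 2: no segment meets the rule's conditions; no change.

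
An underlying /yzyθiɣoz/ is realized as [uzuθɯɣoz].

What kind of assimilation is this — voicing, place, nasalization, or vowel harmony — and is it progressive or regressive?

/y/→[u] /y/→[u] /i/→[ɯ].
Vowels agree with the last vowel, so the harmony is regressive.

vowel harmony, regressive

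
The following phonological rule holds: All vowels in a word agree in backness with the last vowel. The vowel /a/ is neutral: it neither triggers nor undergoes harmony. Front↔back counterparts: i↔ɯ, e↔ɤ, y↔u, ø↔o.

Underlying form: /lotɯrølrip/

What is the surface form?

[løtirølrip]

/o/ harmonizes with /i/ ([-back]) → [ø]
/ɯ/ harmonizes with /i/ ([-back]) → [i]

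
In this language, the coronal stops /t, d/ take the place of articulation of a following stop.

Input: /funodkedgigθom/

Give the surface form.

/d/ before /k/ (velar) → [g]
/d/ before /g/ (velar) → [g]

[funogkeggigθom]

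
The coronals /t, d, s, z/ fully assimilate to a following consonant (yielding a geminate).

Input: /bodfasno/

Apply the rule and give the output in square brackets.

[boffanno]

/d/ before /f/ → [f] (total assimilation)
/s/ before /n/ → [n] (total assimilation)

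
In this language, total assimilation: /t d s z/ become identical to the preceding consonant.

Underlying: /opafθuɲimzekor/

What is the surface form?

/z/ after /m/ → [m] (total assimilation)

[opafθuɲimmekor]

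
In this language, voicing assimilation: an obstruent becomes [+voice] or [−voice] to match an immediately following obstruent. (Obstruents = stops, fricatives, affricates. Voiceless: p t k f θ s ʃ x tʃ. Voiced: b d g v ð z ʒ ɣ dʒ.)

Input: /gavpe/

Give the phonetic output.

[gafpe]

/v/ before /p/ (voiceless) → [f]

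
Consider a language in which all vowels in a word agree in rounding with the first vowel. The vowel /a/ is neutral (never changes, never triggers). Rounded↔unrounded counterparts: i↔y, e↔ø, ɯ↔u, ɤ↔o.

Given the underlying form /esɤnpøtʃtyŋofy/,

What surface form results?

[esɤnpetʃtiŋɤfi]

/ø/ harmonizes with /e/ ([-round]) → [e]
/y/ harmonizes with /e/ ([-round]) → [i]
/o/ harmonizes with /e/ ([-round]) → [ɤ]
/y/ harmonizes with /e/ ([-round]) → [i]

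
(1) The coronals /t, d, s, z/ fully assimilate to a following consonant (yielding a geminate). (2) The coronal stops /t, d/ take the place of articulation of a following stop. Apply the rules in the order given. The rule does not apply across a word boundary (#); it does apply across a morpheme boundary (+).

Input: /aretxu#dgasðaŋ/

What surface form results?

Rule 1: /t/ before /x/ → [x] (total assimilation)
Rule 1: /d/ before /g/ → [g] (total assimilation)
Rule 1: /s/ before /ð/ → [ð] (total assimilation)
After rule 1: arexxu#ggaððaŋ
Rule 2: no segment meets the rule's conditions; no change.

[arexxu#ggaððaŋ]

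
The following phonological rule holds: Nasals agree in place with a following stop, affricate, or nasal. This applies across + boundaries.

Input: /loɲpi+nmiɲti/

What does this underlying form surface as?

/ɲ/ before /p/ (labial) → [m]
/n/ before /m/ (labial) → [m]
/ɲ/ before /t/ (alveolar) → [n]

[lompi+mminti]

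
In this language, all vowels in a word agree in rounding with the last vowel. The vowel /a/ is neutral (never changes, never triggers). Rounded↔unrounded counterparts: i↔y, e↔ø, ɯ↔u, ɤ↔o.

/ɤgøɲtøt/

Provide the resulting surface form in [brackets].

/ɤ/ harmonizes with /ø/ ([+round]) → [o]

[ogøɲtøt]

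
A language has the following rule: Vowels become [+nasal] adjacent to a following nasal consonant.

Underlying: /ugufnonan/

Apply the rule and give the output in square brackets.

/o/ before nasal /n/ → [õ]
/a/ before nasal /n/ → [ã]

[ugufnõnãn]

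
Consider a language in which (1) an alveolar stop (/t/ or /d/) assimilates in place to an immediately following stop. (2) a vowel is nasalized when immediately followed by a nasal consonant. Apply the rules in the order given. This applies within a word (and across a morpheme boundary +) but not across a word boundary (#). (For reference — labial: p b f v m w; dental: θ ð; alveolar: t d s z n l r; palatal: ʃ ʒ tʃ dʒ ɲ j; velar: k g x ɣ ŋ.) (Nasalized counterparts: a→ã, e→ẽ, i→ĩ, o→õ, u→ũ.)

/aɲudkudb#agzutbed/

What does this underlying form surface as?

Rule 1: /d/ before /k/ (velar) → [g]
Rule 1: /d/ before /b/ (labial) → [b]
Rule 1: /t/ before /b/ (labial) → [p]
After rule 1: aɲugkubb#agzupbed
Rule 2: /a/ before nasal /ɲ/ → [ã]

[ãɲugkubb#agzupbed]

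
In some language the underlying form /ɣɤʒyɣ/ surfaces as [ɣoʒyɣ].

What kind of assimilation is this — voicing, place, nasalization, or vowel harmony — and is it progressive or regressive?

/ɤ/→[o].
Vowels agree with the last vowel, so the harmony is regressive.

vowel harmony, regressive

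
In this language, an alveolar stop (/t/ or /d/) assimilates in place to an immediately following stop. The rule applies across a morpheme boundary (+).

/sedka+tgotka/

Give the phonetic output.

[segka+kgokka]

/d/ before /k/ (velar) → [g]
/t/ before /g/ (velar) → [k]
/t/ before /k/ (velar) → [k]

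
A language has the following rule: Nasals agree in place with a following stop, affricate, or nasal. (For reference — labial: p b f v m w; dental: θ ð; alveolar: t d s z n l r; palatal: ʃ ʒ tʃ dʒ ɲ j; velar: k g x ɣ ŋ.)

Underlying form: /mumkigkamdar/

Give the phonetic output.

[muŋkigkandar]

/m/ before /k/ (velar) → [ŋ]
/m/ before /d/ (alveolar) → [n]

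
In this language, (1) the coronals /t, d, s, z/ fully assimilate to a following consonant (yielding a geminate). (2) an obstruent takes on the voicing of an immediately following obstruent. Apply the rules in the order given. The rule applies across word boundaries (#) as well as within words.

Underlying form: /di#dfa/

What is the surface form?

[di#ffa]

Rule 1: /d/ before /f/ → [f] (total assimilation)
After rule 1: di#ffa
Rule 2: no segment meets the rule's conditions; no change.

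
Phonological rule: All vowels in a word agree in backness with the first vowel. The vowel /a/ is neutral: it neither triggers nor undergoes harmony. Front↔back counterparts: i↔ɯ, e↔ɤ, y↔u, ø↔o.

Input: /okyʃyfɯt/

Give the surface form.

/y/ harmonizes with /o/ ([+back]) → [u]
/y/ harmonizes with /o/ ([+back]) → [u]

[okuʃufɯt]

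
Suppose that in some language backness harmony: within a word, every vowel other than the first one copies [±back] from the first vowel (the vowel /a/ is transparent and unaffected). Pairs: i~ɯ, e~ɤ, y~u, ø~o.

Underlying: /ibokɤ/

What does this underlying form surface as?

[ibøke]

/o/ harmonizes with /i/ ([-back]) → [ø]
/ɤ/ harmonizes with /i/ ([-back]) → [e]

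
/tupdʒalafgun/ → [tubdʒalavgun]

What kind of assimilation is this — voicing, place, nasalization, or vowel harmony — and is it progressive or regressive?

/p/→[b] /f/→[v].
Each target copies a feature from the following segment, so the direction is regressive.

voicing assimilation, regressive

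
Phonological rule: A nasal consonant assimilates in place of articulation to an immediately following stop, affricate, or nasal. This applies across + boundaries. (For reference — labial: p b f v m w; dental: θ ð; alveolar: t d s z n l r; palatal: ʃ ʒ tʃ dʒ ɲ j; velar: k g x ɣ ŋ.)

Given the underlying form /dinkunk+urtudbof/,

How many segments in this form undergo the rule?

2

/n/ before /k/ (velar) → [ŋ]
/n/ before /k/ (velar) → [ŋ]
2 segments change.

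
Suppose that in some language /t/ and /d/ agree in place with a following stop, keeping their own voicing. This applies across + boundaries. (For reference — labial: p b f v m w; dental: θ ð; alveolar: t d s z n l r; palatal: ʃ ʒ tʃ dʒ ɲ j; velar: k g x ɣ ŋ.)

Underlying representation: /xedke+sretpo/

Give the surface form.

/d/ before /k/ (velar) → [g]
/t/ before /p/ (labial) → [p]

[xegke+sreppo]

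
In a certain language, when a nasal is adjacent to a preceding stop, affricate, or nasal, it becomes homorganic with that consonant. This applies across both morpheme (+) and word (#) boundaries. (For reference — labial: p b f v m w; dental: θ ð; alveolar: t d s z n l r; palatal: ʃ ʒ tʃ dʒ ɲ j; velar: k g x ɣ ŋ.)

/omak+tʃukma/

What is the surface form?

[omak+tʃukŋa]

/m/ after /k/ (velar) → [ŋ]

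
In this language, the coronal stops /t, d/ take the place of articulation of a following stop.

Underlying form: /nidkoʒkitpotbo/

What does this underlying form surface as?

[nigkoʒkippopbo]

/d/ before /k/ (velar) → [g]
/t/ before /p/ (labial) → [p]
/t/ before /b/ (labial) → [p]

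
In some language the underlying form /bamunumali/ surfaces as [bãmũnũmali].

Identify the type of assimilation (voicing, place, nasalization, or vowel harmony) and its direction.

nasalization, regressive

/a/→[ã] /u/→[ũ] /u/→[ũ].
Each target copies a feature from the following segment, so the direction is regressive.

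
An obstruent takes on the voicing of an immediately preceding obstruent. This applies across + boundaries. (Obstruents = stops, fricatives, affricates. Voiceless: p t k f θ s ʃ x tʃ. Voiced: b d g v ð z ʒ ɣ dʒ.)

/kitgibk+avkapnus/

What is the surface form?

/g/ after /t/ (voiceless) → [k]
/k/ after /b/ (voiced) → [g]
/k/ after /v/ (voiced) → [g]

[kitkibg+avgapnus]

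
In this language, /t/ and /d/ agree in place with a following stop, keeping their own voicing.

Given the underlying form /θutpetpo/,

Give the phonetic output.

[θuppeppo]

/t/ before /p/ (labial) → [p]
/t/ before /p/ (labial) → [p]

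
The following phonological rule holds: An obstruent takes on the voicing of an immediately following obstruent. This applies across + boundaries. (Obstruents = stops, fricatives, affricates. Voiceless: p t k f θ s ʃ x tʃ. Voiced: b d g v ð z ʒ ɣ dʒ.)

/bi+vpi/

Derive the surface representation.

[bi+fpi]

/v/ before /p/ (voiceless) → [f]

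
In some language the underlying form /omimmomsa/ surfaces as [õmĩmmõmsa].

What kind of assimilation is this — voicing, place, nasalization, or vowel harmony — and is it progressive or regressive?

/o/→[õ] /i/→[ĩ] /o/→[õ].
Each target copies a feature from the following segment, so the direction is regressive.

nasalization, regressive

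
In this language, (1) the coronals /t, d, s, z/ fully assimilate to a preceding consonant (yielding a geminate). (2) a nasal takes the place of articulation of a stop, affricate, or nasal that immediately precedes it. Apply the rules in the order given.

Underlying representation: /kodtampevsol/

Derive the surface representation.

Rule 1: /t/ after /d/ → [d] (total assimilation)
Rule 1: /s/ after /v/ → [v] (total assimilation)
After rule 1: koddampevvol
Rule 2: no segment meets the rule's conditions; no change.

[koddampevvol]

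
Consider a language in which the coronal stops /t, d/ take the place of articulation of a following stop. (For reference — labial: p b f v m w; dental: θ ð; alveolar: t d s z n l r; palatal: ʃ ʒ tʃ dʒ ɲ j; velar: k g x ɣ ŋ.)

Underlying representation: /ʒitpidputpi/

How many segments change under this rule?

3

/t/ before /p/ (labial) → [p]
/d/ before /p/ (labial) → [b]
/t/ before /p/ (labial) → [p]
3 segments change.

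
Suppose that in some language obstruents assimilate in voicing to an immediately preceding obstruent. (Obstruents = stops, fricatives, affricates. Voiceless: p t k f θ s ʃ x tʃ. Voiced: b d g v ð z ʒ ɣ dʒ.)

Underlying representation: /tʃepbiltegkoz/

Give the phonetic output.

[tʃeppilteggoz]

/b/ after /p/ (voiceless) → [p]
/k/ after /g/ (voiced) → [g]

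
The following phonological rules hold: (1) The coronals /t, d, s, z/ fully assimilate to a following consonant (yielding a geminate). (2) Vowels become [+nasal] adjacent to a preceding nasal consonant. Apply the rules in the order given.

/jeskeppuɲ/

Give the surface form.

Rule 1: /s/ before /k/ → [k] (total assimilation)
After rule 1: jekkeppuɲ
Rule 2: no segment meets the rule's conditions; no change.

[jekkeppuɲ]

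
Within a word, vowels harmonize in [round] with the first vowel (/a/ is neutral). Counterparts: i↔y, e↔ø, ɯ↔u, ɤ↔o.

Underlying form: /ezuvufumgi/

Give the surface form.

[ezɯvɯfɯmgi]

/u/ harmonizes with /e/ ([-round]) → [ɯ]
/u/ harmonizes with /e/ ([-round]) → [ɯ]
/u/ harmonizes with /e/ ([-round]) → [ɯ]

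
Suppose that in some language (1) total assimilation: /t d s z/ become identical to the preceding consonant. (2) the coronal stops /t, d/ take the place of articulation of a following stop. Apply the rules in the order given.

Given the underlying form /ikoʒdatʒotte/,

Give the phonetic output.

[ikoʒʒatʒotte]

Rule 1: /d/ after /ʒ/ → [ʒ] (total assimilation)
After rule 1: ikoʒʒatʒotte
Rule 2: no segment meets the rule's conditions; no change.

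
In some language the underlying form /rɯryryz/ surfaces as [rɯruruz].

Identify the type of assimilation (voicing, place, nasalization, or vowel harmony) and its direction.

/y/→[u] /y/→[u].
Vowels agree with the first vowel, so the harmony is progressive.

vowel harmony, progressive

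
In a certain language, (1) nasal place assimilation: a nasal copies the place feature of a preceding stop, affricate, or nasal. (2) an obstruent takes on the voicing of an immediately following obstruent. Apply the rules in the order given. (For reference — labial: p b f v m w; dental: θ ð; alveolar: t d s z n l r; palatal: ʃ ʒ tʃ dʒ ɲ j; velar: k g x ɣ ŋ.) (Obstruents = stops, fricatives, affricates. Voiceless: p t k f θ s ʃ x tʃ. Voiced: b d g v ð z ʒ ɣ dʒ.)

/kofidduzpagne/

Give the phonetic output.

Rule 1: /n/ after /g/ (velar) → [ŋ]
After rule 1: kofidduzpagŋe
Rule 2: /z/ before /p/ (voiceless) → [s]

[kofidduspagŋe]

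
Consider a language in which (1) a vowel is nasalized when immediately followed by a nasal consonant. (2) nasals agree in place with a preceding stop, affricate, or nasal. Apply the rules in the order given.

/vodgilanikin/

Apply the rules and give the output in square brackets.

[vodgilãnikĩn]

Rule 1: /a/ before nasal /n/ → [ã]
Rule 1: /i/ before nasal /n/ → [ĩ]
After rule 1: vodgilãnikĩn
Rule 2: no segment meets the rule's conditions; no change.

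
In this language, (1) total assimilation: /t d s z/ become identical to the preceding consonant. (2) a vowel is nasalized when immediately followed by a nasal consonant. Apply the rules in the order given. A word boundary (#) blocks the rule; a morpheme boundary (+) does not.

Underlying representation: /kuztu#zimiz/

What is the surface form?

[kuzzu#zĩmiz]

Rule 1: /t/ after /z/ → [z] (total assimilation)
After rule 1: kuzzu#zimiz
Rule 2: /i/ before nasal /m/ → [ĩ]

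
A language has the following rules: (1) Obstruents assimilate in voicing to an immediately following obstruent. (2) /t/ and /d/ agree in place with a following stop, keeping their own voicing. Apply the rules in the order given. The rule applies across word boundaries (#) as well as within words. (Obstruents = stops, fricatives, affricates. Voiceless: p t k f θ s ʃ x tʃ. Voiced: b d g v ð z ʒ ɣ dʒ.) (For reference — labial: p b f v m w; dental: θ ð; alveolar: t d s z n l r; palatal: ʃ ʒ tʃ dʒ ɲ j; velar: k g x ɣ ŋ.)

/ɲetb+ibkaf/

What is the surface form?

Rule 1: /t/ before /b/ (voiced) → [d]
Rule 1: /b/ before /k/ (voiceless) → [p]
After rule 1: ɲedb+ipkaf
Rule 2: /d/ before /b/ (labial) → [b]

[ɲebb+ipkaf]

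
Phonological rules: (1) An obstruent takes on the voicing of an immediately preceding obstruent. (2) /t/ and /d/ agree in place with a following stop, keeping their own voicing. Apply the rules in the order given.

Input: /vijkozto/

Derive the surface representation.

Rule 1: /t/ after /z/ (voiced) → [d]
After rule 1: vijkozdo
Rule 2: no segment meets the rule's conditions; no change.

[vijkozdo]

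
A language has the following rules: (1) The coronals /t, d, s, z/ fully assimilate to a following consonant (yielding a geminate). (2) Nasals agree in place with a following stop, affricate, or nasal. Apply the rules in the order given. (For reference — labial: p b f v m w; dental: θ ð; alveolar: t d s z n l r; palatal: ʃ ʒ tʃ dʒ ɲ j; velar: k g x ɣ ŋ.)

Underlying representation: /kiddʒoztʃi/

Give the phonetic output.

Rule 1: /d/ before /dʒ/ → [dʒ] (total assimilation)
Rule 1: /z/ before /tʃ/ → [tʃ] (total assimilation)
After rule 1: kidʒdʒotʃtʃi
Rule 2: no segment meets the rule's conditions; no change.

[kidʒdʒotʃtʃi]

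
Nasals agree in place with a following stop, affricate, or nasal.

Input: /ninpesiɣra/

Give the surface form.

/n/ before /p/ (labial) → [m]

[nimpesiɣra]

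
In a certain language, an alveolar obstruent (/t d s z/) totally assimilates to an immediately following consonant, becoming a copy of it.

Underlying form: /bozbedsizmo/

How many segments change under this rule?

/z/ before /b/ → [b] (total assimilation)
/d/ before /s/ → [s] (total assimilation)
/z/ before /m/ → [m] (total assimilation)
3 segments change.

3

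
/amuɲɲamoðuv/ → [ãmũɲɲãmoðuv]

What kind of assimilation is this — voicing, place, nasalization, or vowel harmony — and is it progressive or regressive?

/a/→[ã] /u/→[ũ] /a/→[ã].
Each target copies a feature from the following segment, so the direction is regressive.

nasalization, regressive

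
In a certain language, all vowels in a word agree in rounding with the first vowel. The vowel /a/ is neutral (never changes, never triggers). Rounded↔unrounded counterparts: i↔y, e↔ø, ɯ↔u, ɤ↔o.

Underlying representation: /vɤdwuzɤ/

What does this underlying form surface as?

/u/ harmonizes with /ɤ/ ([-round]) → [ɯ]

[vɤdwɯzɤ]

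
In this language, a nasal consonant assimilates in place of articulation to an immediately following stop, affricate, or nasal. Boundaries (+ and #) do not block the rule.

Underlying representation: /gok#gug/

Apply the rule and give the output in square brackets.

no segment meets the rule's conditions; no change.

[gok#gug]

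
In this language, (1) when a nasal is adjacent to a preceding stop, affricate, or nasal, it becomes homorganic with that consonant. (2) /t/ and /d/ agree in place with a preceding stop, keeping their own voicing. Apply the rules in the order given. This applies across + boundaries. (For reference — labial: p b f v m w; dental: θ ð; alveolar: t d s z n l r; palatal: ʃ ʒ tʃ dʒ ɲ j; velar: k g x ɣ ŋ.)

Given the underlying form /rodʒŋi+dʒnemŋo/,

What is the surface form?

Rule 1: /ŋ/ after /dʒ/ (palatal) → [ɲ]
Rule 1: /n/ after /dʒ/ (palatal) → [ɲ]
Rule 1: /ŋ/ after /m/ (labial) → [m]
After rule 1: rodʒɲi+dʒɲemmo
Rule 2: no segment meets the rule's conditions; no change.

[rodʒɲi+dʒɲemmo]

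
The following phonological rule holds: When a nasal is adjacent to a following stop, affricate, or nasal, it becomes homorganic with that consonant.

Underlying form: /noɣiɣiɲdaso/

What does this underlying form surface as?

[noɣiɣindaso]

/ɲ/ before /d/ (alveolar) → [n]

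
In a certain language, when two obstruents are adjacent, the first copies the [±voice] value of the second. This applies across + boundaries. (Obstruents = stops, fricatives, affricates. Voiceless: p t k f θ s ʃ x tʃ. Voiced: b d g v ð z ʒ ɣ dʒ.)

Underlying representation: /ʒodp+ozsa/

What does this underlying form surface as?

/d/ before /p/ (voiceless) → [t]
/z/ before /s/ (voiceless) → [s]

[ʒotp+ossa]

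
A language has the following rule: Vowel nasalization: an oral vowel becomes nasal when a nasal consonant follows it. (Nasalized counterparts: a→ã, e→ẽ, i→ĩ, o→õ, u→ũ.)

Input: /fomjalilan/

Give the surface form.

[fõmjalilãn]

/o/ before nasal /m/ → [õ]
/a/ before nasal /n/ → [ã]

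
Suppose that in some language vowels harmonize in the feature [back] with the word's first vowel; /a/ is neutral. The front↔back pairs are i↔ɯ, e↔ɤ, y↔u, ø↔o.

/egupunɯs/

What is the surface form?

/u/ harmonizes with /e/ ([-back]) → [y]
/u/ harmonizes with /e/ ([-back]) → [y]
/ɯ/ harmonizes with /e/ ([-back]) → [i]

[egypynis]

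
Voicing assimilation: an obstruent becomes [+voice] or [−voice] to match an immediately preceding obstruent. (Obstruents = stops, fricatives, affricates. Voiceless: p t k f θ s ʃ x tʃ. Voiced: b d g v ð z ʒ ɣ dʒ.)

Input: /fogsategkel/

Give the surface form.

/s/ after /g/ (voiced) → [z]
/k/ after /g/ (voiced) → [g]

[fogzateggel]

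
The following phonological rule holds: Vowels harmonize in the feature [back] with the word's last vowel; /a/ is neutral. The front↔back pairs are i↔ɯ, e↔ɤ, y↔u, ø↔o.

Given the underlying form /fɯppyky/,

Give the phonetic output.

/ɯ/ harmonizes with /y/ ([-back]) → [i]

[fippyky]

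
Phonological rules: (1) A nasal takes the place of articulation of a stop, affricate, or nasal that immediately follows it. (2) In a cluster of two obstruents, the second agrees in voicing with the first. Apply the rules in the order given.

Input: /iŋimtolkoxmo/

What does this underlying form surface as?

[iŋintolkoxmo]

Rule 1: /m/ before /t/ (alveolar) → [n]
After rule 1: iŋintolkoxmo
Rule 2: no segment meets the rule's conditions; no change.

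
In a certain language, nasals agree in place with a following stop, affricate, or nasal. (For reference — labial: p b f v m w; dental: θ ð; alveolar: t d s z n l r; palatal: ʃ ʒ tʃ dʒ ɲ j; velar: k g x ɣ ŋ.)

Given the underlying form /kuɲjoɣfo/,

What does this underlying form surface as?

[kuɲjoɣfo]

no segment meets the rule's conditions; no change.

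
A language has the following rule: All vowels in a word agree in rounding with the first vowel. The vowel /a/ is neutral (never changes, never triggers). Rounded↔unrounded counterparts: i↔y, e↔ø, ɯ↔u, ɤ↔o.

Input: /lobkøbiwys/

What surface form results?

/i/ harmonizes with /o/ ([+round]) → [y]

[lobkøbywys]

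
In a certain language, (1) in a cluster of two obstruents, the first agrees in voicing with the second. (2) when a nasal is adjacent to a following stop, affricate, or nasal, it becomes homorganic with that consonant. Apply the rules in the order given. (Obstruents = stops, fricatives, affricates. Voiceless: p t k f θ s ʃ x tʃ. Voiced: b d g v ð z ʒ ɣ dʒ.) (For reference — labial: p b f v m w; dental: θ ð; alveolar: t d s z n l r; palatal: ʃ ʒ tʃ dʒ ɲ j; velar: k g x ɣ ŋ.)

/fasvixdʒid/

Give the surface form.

Rule 1: /s/ before /v/ (voiced) → [z]
Rule 1: /x/ before /dʒ/ (voiced) → [ɣ]
After rule 1: fazviɣdʒid
Rule 2: no segment meets the rule's conditions; no change.

[fazviɣdʒid]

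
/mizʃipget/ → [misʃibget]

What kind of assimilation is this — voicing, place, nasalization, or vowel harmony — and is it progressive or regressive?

voicing assimilation, regressive

/z/→[s] /p/→[b].
Each target copies a feature from the following segment, so the direction is regressive.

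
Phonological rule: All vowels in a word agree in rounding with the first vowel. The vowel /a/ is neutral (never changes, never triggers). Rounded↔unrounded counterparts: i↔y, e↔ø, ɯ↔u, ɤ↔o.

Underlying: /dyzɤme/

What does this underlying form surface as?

[dyzomø]

/ɤ/ harmonizes with /y/ ([+round]) → [o]
/e/ harmonizes with /y/ ([+round]) → [ø]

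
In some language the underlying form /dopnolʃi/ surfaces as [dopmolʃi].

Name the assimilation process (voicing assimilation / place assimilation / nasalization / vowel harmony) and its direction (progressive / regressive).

/n/→[m].
Each target copies a feature from the preceding segment, so the direction is progressive.

place assimilation, progressive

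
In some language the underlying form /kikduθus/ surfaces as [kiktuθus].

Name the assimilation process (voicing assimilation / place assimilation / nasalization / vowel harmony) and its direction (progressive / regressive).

voicing assimilation, progressive

/d/→[t].
Each target copies a feature from the preceding segment, so the direction is progressive.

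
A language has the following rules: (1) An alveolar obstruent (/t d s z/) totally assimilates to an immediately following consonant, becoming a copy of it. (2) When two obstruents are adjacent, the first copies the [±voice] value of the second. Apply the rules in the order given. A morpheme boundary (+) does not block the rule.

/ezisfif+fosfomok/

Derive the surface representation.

[eziffif+foffomok]

Rule 1: /s/ before /f/ → [f] (total assimilation)
Rule 1: /s/ before /f/ → [f] (total assimilation)
After rule 1: eziffif+foffomok
Rule 2: no segment meets the rule's conditions; no change.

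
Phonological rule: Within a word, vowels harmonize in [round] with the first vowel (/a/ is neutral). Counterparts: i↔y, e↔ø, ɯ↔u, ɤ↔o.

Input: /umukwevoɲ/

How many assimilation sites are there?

/e/ harmonizes with /u/ ([+round]) → [ø]
1 segment changes.

1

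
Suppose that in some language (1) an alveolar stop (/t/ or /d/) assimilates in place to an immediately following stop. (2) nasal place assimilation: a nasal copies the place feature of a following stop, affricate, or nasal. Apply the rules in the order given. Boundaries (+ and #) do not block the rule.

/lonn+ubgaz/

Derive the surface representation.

[lonn+ubgaz]

Rule 1: no segment meets the rule's conditions; no change.
After rule 1: lonn+ubgaz
Rule 2: no segment meets the rule's conditions; no change.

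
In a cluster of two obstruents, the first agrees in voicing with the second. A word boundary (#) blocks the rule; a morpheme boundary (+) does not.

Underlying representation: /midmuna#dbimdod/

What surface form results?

no segment meets the rule's conditions; no change.

[midmuna#dbimdod]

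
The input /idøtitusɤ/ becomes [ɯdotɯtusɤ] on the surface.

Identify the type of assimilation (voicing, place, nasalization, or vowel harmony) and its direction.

/i/→[ɯ] /ø/→[o] /i/→[ɯ].
Vowels agree with the last vowel, so the harmony is regressive.

vowel harmony, regressive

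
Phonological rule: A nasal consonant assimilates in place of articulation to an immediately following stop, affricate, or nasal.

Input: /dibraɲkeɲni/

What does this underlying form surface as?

/ɲ/ before /k/ (velar) → [ŋ]
/ɲ/ before /n/ (alveolar) → [n]

[dibraŋkenni]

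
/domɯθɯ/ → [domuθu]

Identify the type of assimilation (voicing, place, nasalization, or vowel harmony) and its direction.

vowel harmony, progressive

/ɯ/→[u] /ɯ/→[u].
Vowels agree with the first vowel, so the harmony is progressive.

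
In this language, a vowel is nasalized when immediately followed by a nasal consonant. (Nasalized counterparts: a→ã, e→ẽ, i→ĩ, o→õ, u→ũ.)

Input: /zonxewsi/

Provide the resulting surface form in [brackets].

/o/ before nasal /n/ → [õ]

[zõnxewsi]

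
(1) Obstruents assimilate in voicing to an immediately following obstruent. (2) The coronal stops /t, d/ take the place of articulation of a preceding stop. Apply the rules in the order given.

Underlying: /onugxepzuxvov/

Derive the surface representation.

Rule 1: /g/ before /x/ (voiceless) → [k]
Rule 1: /p/ before /z/ (voiced) → [b]
Rule 1: /x/ before /v/ (voiced) → [ɣ]
After rule 1: onukxebzuɣvov
Rule 2: no segment meets the rule's conditions; no change.

[onukxebzuɣvov]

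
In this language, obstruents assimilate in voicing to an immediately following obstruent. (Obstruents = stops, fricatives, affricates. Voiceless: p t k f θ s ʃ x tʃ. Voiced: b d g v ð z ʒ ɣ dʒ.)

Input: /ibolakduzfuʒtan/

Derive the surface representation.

/k/ before /d/ (voiced) → [g]
/z/ before /f/ (voiceless) → [s]
/ʒ/ before /t/ (voiceless) → [ʃ]

[ibolagdusfuʃtan]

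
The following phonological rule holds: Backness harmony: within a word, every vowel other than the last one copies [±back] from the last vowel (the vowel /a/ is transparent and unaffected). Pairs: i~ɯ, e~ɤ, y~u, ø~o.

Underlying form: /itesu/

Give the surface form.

[ɯtɤsu]

/i/ harmonizes with /u/ ([+back]) → [ɯ]
/e/ harmonizes with /u/ ([+back]) → [ɤ]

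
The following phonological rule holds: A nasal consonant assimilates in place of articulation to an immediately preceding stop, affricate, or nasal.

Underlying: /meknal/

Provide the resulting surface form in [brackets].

[mekŋal]

/n/ after /k/ (velar) → [ŋ]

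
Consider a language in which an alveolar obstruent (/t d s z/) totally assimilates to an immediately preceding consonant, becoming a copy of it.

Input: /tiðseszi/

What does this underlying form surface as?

[tiððessi]

/s/ after /ð/ → [ð] (total assimilation)
/z/ after /s/ → [s] (total assimilation)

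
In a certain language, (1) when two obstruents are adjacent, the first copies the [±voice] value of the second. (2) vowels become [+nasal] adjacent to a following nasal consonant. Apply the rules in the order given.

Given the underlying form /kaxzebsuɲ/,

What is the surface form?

Rule 1: /x/ before /z/ (voiced) → [ɣ]
Rule 1: /b/ before /s/ (voiceless) → [p]
After rule 1: kaɣzepsuɲ
Rule 2: /u/ before nasal /ɲ/ → [ũ]

[kaɣzepsũɲ]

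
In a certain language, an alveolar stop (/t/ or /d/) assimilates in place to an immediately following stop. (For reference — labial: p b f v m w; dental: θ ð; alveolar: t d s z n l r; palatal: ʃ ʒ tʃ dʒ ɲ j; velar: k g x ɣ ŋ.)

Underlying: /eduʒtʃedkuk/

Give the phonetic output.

/d/ before /k/ (velar) → [g]

[eduʒtʃegkuk]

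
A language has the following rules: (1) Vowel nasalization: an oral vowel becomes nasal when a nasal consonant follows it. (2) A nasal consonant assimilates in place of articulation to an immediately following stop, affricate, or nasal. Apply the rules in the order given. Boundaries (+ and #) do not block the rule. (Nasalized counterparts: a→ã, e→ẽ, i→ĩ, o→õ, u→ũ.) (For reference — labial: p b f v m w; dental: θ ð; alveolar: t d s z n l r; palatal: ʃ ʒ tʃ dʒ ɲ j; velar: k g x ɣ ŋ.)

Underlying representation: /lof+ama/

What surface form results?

Rule 1: /a/ before nasal /m/ → [ã]
After rule 1: lof+ãma
Rule 2: no segment meets the rule's conditions; no change.

[lof+ãma]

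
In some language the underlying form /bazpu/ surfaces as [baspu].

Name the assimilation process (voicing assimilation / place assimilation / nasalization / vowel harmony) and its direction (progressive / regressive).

/z/→[s].
Each target copies a feature from the following segment, so the direction is regressive.

voicing assimilation, regressive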